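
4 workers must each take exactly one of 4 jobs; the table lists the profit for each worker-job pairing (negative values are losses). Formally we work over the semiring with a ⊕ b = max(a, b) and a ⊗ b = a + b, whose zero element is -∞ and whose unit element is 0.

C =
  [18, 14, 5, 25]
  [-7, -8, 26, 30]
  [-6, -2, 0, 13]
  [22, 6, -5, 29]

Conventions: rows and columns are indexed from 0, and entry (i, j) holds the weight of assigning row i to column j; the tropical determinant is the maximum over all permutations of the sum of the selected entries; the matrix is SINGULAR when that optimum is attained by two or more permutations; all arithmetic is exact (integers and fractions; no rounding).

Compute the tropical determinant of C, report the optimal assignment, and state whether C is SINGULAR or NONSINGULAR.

σ = (0, 1, 2, 3): 18 + (-8) + 0 + 29 = 39
σ = (0, 1, 3, 2): 18 + (-8) + 13 + (-5) = 18
σ = (0, 2, 1, 3): 18 + 26 + (-2) + 29 = 71
σ = (0, 2, 3, 1): 18 + 26 + 13 + 6 = 63
σ = (0, 3, 1, 2): 18 + 30 + (-2) + (-5) = 41
σ = (0, 3, 2, 1): 18 + 30 + 0 + 6 = 54
σ = (1, 0, 2, 3): 14 + (-7) + 0 + 29 = 36
σ = (1, 0, 3, 2): 14 + (-7) + 13 + (-5) = 15
σ = (1, 2, 0, 3): 14 + 26 + (-6) + 29 = 63
σ = (1, 2, 3, 0): 14 + 26 + 13 + 22 = 75
σ = (1, 3, 0, 2): 14 + 30 + (-6) + (-5) = 33
σ = (1, 3, 2, 0): 14 + 30 + 0 + 22 = 66
σ = (2, 0, 1, 3): 5 + (-7) + (-2) + 29 = 25
σ = (2, 0, 3, 1): 5 + (-7) + 13 + 6 = 17
σ = (2, 1, 0, 3): 5 + (-8) + (-6) + 29 = 20
σ = (2, 1, 3, 0): 5 + (-8) + 13 + 22 = 32
σ = (2, 3, 0, 1): 5 + 30 + (-6) + 6 = 35
σ = (2, 3, 1, 0): 5 + 30 + (-2) + 22 = 55
σ = (3, 0, 1, 2): 25 + (-7) + (-2) + (-5) = 11
σ = (3, 0, 2, 1): 25 + (-7) + 0 + 6 = 24
σ = (3, 1, 0, 2): 25 + (-8) + (-6) + (-5) = 6
σ = (3, 1, 2, 0): 25 + (-8) + 0 + 22 = 39
σ = (3, 2, 0, 1): 25 + 26 + (-6) + 6 = 51
σ = (3, 2, 1, 0): 25 + 26 + (-2) + 22 = 71
Optimal value attained by: σ = (1, 2, 3, 0).
Answer: det⊕(C) = 75; verdict: NONSINGULAR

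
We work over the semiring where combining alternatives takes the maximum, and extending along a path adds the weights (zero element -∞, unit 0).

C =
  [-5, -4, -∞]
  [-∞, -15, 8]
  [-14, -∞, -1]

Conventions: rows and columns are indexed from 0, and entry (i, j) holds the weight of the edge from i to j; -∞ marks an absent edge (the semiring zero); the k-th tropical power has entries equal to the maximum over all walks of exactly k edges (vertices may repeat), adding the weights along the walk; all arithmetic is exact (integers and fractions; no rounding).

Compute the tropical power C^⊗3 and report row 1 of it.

C^⊗2:
  [-10, -9, 4]
  [-6, -30, 7]
  [-15, -18, -2]
C^⊗3:
  [-10, -14, 3]
  [-7, -10, 6]
  [-16, -19, -3]
Answer: row 1 of C^⊗3 = [-7, -10, 6]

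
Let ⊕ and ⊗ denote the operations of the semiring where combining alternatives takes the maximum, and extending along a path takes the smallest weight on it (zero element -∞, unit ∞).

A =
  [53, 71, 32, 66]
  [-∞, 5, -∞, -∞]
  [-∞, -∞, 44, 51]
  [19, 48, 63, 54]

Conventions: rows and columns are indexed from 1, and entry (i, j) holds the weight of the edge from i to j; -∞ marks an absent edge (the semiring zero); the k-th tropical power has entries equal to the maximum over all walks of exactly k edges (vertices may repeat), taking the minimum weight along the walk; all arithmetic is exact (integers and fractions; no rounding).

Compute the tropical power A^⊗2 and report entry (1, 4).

A^⊗2:
  [53, 53, 63, 54]
  [-∞, 5, -∞, -∞]
  [19, 48, 51, 51]
  [19, 48, 54, 54]
Key observation: the optimum is the walk 1->4->4, with weight 66 min 54 = 54.
Optimal value attained by: walk 1->4->4.
Answer: (A^⊗2)[1][4] = 54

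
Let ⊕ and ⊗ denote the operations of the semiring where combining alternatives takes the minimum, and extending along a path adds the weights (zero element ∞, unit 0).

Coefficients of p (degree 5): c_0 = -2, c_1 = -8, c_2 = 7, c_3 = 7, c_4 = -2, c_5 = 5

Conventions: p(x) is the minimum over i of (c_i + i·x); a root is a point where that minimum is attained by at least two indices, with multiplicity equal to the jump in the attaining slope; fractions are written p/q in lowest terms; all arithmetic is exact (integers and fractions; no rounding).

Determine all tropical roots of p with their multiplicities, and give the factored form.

hull edge (i=0, c=-2) to (i=1, c=-8): slope -6, span 1
hull edge (i=1, c=-8) to (i=4, c=-2): slope 2, span 3
hull edge (i=4, c=-2) to (i=5, c=5): slope 7, span 1
Factored form: p(x) = 5 ⊗ (x ⊕ (-7)) ⊗ (x ⊕ (-2)) ⊗ (x ⊕ (-2)) ⊗ (x ⊕ (-2)) ⊗ (x ⊕ 6)
Answer: roots = -7 (mult 1), -2 (mult 3), 6 (mult 1)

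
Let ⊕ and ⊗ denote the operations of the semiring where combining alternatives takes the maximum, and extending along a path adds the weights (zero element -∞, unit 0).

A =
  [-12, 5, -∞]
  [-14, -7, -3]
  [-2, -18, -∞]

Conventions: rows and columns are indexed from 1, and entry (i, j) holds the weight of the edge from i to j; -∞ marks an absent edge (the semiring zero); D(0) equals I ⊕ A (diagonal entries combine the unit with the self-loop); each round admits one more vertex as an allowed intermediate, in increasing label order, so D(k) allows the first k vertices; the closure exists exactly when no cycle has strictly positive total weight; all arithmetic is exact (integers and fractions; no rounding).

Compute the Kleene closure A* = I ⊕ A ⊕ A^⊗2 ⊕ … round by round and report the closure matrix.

D(0):
  [0, 5, -∞]
  [-14, 0, -3]
  [-2, -18, 0]
D(1):
  [0, 5, -∞]
  [-14, 0, -3]
  [-2, 3, 0]
D(2):
  [0, 5, 2]
  [-14, 0, -3]
  [-2, 3, 0]
D(3):
  [0, 5, 2]
  [-5, 0, -3]
  [-2, 3, 0]
Answer: A* = [[0, 5, 2], [-5, 0, -3], [-2, 3, 0]]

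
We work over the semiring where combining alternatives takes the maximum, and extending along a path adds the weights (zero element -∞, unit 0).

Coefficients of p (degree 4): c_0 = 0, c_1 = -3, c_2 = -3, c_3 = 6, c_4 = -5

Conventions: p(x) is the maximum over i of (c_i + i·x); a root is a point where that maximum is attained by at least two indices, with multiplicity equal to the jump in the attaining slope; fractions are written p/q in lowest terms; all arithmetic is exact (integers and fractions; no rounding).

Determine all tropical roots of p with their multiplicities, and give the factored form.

hull edge (i=0, c=0) to (i=3, c=6): slope 2, span 3
hull edge (i=3, c=6) to (i=4, c=-5): slope -11, span 1
Factored form: p(x) = -5 ⊗ (x ⊕ (-2)) ⊗ (x ⊕ (-2)) ⊗ (x ⊕ (-2)) ⊗ (x ⊕ 11)
Answer: roots = -2 (mult 3), 11 (mult 1)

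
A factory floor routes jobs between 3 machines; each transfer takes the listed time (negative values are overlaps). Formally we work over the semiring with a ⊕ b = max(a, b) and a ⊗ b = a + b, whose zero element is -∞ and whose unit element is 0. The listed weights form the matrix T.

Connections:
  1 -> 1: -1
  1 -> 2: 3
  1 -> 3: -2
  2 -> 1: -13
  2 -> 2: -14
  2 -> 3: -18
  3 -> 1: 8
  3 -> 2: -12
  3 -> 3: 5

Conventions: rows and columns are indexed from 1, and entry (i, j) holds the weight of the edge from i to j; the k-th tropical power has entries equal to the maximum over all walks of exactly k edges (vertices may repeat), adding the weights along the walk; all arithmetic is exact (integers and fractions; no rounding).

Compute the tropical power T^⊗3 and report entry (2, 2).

T^⊗2:
  [6, 2, 3]
  [-10, -10, -13]
  [13, 11, 10]
T^⊗3:
  [11, 9, 8]
  [-5, -7, -8]
  [18, 16, 15]
Key observation: the optimum is the walk 2->3->1->2, with weight (-18) + 8 + 3 = -7.
Optimal value attained by: walk 2->3->1->2.
Answer: (T^⊗3)[2][2] = -7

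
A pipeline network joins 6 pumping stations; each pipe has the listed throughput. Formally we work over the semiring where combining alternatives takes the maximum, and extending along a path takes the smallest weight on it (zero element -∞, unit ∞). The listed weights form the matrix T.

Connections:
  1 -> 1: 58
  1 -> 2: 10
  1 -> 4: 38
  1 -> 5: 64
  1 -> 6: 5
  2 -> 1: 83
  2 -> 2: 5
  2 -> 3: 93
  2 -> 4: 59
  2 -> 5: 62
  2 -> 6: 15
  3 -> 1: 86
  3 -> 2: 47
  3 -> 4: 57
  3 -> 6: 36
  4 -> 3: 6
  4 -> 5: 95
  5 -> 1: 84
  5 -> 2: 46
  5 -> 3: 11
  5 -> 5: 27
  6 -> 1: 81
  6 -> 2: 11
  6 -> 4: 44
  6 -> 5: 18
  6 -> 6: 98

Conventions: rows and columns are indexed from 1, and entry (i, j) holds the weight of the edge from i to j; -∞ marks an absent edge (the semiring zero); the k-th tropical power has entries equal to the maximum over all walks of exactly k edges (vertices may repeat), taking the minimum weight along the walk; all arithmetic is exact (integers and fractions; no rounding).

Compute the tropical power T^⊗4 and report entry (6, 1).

T^⊗2:
  [64, 46, 11, 38, 58, 10]
  [86, 47, 11, 57, 64, 36]
  [58, 11, 47, 47, 64, 36]
  [84, 46, 11, 6, 27, 6]
  [58, 27, 46, 46, 64, 15]
  [81, 18, 11, 44, 64, 98]
T^⊗3:
  [58, 46, 46, 46, 64, 15]
  [64, 46, 47, 47, 64, 36]
  [64, 47, 11, 47, 58, 36]
  [58, 27, 46, 46, 64, 15]
  [64, 46, 27, 46, 58, 36]
  [81, 46, 18, 44, 64, 98]
T^⊗4:
  [64, 46, 46, 46, 58, 36]
  [64, 47, 46, 47, 64, 36]
  [58, 46, 47, 47, 64, 36]
  [64, 46, 27, 46, 58, 36]
  [58, 46, 46, 46, 64, 36]
  [81, 46, 46, 46, 64, 98]
Key observation: the optimum is the walk 6->6->6->6->1, with weight 98 min 98 min 98 min 81 = 81.
Optimal value attained by: walk 6->6->6->6->1.
Answer: (T^⊗4)[6][1] = 81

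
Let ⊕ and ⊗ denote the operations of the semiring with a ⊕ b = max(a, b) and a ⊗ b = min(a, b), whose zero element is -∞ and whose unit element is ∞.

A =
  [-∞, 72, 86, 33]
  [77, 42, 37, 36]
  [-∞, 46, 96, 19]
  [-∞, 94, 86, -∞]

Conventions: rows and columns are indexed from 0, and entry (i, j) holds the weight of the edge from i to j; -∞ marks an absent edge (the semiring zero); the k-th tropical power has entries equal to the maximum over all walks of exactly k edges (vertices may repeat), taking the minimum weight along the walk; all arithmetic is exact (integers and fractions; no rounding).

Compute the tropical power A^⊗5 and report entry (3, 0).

A^⊗2:
  [72, 46, 86, 36]
  [42, 72, 77, 36]
  [46, 46, 96, 36]
  [77, 46, 86, 36]
A^⊗3:
  [46, 72, 86, 36]
  [72, 46, 77, 36]
  [46, 46, 96, 36]
  [46, 72, 86, 36]
A^⊗4:
  [72, 46, 86, 36]
  [46, 72, 77, 36]
  [46, 46, 96, 36]
  [72, 46, 86, 36]
A^⊗5:
  [46, 72, 86, 36]
  [72, 46, 77, 36]
  [46, 46, 96, 36]
  [46, 72, 86, 36]
Key observation: the optimum is the walk 3->1->0->2->1->0, with weight 94 min 77 min 86 min 46 min 77 = 46.
Optimal value attained by: walk 3->1->0->2->1->0.
Answer: (A^⊗5)[3][0] = 46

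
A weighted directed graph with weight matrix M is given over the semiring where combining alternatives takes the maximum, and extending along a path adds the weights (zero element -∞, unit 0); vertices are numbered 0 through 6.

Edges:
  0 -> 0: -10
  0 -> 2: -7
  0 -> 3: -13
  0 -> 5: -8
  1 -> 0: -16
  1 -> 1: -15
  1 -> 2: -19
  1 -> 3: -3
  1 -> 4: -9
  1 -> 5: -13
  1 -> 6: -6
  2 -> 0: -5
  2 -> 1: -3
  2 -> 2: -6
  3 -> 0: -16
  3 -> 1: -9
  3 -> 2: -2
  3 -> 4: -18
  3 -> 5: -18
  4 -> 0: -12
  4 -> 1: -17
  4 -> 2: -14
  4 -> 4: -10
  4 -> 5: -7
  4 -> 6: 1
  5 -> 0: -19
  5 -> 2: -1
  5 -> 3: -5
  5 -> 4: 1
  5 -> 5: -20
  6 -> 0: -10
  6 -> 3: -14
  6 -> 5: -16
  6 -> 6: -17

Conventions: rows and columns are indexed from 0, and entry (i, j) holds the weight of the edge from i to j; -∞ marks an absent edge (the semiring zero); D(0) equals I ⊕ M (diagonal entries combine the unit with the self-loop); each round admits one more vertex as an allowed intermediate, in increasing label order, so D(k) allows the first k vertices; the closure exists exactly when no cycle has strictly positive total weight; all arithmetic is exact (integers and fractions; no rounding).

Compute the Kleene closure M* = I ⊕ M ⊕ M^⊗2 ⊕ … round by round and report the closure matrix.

D(0):
  [0, -∞, -7, -13, -∞, -8, -∞]
  [-16, 0, -19, -3, -9, -13, -6]
  [-5, -3, 0, -∞, -∞, -∞, -∞]
  [-16, -9, -2, 0, -18, -18, -∞]
  [-12, -17, -14, -∞, 0, -7, 1]
  [-19, -∞, -1, -5, 1, 0, -∞]
  [-10, -∞, -∞, -14, -∞, -16, 0]
D(1):
  [0, -∞, -7, -13, -∞, -8, -∞]
  [-16, 0, -19, -3, -9, -13, -6]
  [-5, -3, 0, -18, -∞, -13, -∞]
  [-16, -9, -2, 0, -18, -18, -∞]
  [-12, -17, -14, -25, 0, -7, 1]
  [-19, -∞, -1, -5, 1, 0, -∞]
  [-10, -∞, -17, -14, -∞, -16, 0]
D(2):
  [0, -∞, -7, -13, -∞, -8, -∞]
  [-16, 0, -19, -3, -9, -13, -6]
  [-5, -3, 0, -6, -12, -13, -9]
  [-16, -9, -2, 0, -18, -18, -15]
  [-12, -17, -14, -20, 0, -7, 1]
  [-19, -∞, -1, -5, 1, 0, -∞]
  [-10, -∞, -17, -14, -∞, -16, 0]
D(3):
  [0, -10, -7, -13, -19, -8, -16]
  [-16, 0, -19, -3, -9, -13, -6]
  [-5, -3, 0, -6, -12, -13, -9]
  [-7, -5, -2, 0, -14, -15, -11]
  [-12, -17, -14, -20, 0, -7, 1]
  [-6, -4, -1, -5, 1, 0, -10]
  [-10, -20, -17, -14, -29, -16, 0]
D(4):
  [0, -10, -7, -13, -19, -8, -16]
  [-10, 0, -5, -3, -9, -13, -6]
  [-5, -3, 0, -6, -12, -13, -9]
  [-7, -5, -2, 0, -14, -15, -11]
  [-12, -17, -14, -20, 0, -7, 1]
  [-6, -4, -1, -5, 1, 0, -10]
  [-10, -19, -16, -14, -28, -16, 0]
D(5):
  [0, -10, -7, -13, -19, -8, -16]
  [-10, 0, -5, -3, -9, -13, -6]
  [-5, -3, 0, -6, -12, -13, -9]
  [-7, -5, -2, 0, -14, -15, -11]
  [-12, -17, -14, -20, 0, -7, 1]
  [-6, -4, -1, -5, 1, 0, 2]
  [-10, -19, -16, -14, -28, -16, 0]
D(6):
  [0, -10, -7, -13, -7, -8, -6]
  [-10, 0, -5, -3, -9, -13, -6]
  [-5, -3, 0, -6, -12, -13, -9]
  [-7, -5, -2, 0, -14, -15, -11]
  [-12, -11, -8, -12, 0, -7, 1]
  [-6, -4, -1, -5, 1, 0, 2]
  [-10, -19, -16, -14, -15, -16, 0]
D(7):
  [0, -10, -7, -13, -7, -8, -6]
  [-10, 0, -5, -3, -9, -13, -6]
  [-5, -3, 0, -6, -12, -13, -9]
  [-7, -5, -2, 0, -14, -15, -11]
  [-9, -11, -8, -12, 0, -7, 1]
  [-6, -4, -1, -5, 1, 0, 2]
  [-10, -19, -16, -14, -15, -16, 0]
Answer: M* = [[0, -10, -7, -13, -7, -8, -6], [-10, 0, -5, -3, -9, -13, -6], [-5, -3, 0, -6, -12, -13, -9], [-7, -5, -2, 0, -14, -15, -11], [-9, -11, -8, -12, 0, -7, 1], [-6, -4, -1, -5, 1, 0, 2], [-10, -19, -16, -14, -15, -16, 0]]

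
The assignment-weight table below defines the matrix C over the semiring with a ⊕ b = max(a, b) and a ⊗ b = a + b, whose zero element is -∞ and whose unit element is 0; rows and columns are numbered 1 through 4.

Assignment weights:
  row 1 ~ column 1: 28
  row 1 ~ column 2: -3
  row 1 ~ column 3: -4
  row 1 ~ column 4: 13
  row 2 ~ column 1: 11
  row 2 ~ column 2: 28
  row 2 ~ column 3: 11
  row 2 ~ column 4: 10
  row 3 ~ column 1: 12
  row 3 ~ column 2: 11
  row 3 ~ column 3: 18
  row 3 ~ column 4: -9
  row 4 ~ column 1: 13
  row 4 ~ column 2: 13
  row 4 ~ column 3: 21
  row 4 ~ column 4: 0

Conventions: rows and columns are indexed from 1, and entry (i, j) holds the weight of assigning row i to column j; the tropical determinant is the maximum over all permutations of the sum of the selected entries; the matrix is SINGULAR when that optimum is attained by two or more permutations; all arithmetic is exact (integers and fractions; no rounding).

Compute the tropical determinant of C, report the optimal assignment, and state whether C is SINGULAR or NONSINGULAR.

σ = (1, 2, 3, 4): 28 + 28 + 18 + 0 = 74
σ = (1, 2, 4, 3): 28 + 28 + (-9) + 21 = 68
σ = (1, 3, 2, 4): 28 + 11 + 11 + 0 = 50
σ = (1, 3, 4, 2): 28 + 11 + (-9) + 13 = 43
σ = (1, 4, 2, 3): 28 + 10 + 11 + 21 = 70
σ = (1, 4, 3, 2): 28 + 10 + 18 + 13 = 69
σ = (2, 1, 3, 4): (-3) + 11 + 18 + 0 = 26
σ = (2, 1, 4, 3): (-3) + 11 + (-9) + 21 = 20
σ = (2, 3, 1, 4): (-3) + 11 + 12 + 0 = 20
σ = (2, 3, 4, 1): (-3) + 11 + (-9) + 13 = 12
σ = (2, 4, 1, 3): (-3) + 10 + 12 + 21 = 40
σ = (2, 4, 3, 1): (-3) + 10 + 18 + 13 = 38
σ = (3, 1, 2, 4): (-4) + 11 + 11 + 0 = 18
σ = (3, 1, 4, 2): (-4) + 11 + (-9) + 13 = 11
σ = (3, 2, 1, 4): (-4) + 28 + 12 + 0 = 36
σ = (3, 2, 4, 1): (-4) + 28 + (-9) + 13 = 28
σ = (3, 4, 1, 2): (-4) + 10 + 12 + 13 = 31
σ = (3, 4, 2, 1): (-4) + 10 + 11 + 13 = 30
σ = (4, 1, 2, 3): 13 + 11 + 11 + 21 = 56
σ = (4, 1, 3, 2): 13 + 11 + 18 + 13 = 55
σ = (4, 2, 1, 3): 13 + 28 + 12 + 21 = 74
σ = (4, 2, 3, 1): 13 + 28 + 18 + 13 = 72
σ = (4, 3, 1, 2): 13 + 11 + 12 + 13 = 49
σ = (4, 3, 2, 1): 13 + 11 + 11 + 13 = 48
Optimal value attained by: σ = (1, 2, 3, 4).
Answer: det⊕(C) = 74; verdict: SINGULAR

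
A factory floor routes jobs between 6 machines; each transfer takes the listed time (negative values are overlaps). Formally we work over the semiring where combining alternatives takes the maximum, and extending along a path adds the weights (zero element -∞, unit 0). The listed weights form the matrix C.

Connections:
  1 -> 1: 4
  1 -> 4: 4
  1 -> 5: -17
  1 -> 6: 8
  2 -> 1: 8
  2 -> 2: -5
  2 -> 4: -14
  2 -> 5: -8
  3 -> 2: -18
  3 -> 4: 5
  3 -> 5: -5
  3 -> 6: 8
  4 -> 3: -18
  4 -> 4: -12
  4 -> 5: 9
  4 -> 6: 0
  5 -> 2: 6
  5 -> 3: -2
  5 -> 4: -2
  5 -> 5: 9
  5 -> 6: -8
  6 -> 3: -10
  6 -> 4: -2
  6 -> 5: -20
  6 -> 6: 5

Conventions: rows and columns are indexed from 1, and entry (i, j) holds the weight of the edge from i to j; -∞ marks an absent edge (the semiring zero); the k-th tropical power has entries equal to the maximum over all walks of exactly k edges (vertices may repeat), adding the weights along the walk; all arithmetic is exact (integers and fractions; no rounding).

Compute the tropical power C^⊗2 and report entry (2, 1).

C^⊗2:
  [8, -11, -2, 8, 13, 13]
  [12, -2, -10, 12, 1, 16]
  [-10, 1, -2, 6, 14, 13]
  [-∞, 15, 7, 7, 18, 5]
  [14, 15, 7, 7, 18, 6]
  [-∞, -14, -5, 3, 7, 10]
Key observation: the optimum is the walk 2->1->1, with weight 8 + 4 = 12.
Optimal value attained by: walk 2->1->1.
Answer: (C^⊗2)[2][1] = 12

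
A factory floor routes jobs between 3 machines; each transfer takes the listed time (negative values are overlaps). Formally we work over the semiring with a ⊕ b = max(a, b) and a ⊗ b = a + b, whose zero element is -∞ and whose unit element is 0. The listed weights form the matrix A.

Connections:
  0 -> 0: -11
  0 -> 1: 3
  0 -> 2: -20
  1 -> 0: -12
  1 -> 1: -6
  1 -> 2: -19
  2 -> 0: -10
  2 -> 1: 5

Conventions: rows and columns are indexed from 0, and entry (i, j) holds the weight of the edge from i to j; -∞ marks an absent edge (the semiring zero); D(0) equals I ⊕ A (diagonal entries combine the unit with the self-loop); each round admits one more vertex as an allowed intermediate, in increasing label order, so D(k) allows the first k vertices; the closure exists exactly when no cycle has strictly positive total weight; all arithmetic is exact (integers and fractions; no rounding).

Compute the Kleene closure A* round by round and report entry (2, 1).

D(0):
  [0, 3, -20]
  [-12, 0, -19]
  [-10, 5, 0]
D(1):
  [0, 3, -20]
  [-12, 0, -19]
  [-10, 5, 0]
D(2):
  [0, 3, -16]
  [-12, 0, -19]
  [-7, 5, 0]
D(3):
  [0, 3, -16]
  [-12, 0, -19]
  [-7, 5, 0]
Answer: A*[2][1] = 5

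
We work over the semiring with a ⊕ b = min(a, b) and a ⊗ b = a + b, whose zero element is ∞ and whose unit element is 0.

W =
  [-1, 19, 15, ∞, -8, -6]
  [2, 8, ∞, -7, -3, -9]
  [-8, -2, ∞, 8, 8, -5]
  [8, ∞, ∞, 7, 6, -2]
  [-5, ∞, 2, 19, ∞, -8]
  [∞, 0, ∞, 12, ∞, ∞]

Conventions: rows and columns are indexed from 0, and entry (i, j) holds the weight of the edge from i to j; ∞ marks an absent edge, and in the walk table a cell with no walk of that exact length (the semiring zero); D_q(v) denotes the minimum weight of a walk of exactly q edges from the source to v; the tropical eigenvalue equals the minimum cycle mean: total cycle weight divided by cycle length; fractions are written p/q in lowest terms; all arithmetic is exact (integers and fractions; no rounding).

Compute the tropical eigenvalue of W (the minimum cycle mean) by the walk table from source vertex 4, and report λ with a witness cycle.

q=0: [∞, ∞, ∞, ∞, 0, ∞]
q=1: [-5, ∞, 2, 19, ∞, -8]
q=2: [-6, -8, 10, 4, -13, -11]
q=3: [-18, -11, -11, -15, -14, -21]
q=4: [-19, -21, -12, -18, -26, -24]
q=5: [-31, -24, -24, -28, -27, -34]
q=6: [-32, -34, -25, -31, -39, -37]
Optimal cycle mean attained by: cycle 0->4->0, total (-8) + (-5), length 2.
Answer: λ = -13/2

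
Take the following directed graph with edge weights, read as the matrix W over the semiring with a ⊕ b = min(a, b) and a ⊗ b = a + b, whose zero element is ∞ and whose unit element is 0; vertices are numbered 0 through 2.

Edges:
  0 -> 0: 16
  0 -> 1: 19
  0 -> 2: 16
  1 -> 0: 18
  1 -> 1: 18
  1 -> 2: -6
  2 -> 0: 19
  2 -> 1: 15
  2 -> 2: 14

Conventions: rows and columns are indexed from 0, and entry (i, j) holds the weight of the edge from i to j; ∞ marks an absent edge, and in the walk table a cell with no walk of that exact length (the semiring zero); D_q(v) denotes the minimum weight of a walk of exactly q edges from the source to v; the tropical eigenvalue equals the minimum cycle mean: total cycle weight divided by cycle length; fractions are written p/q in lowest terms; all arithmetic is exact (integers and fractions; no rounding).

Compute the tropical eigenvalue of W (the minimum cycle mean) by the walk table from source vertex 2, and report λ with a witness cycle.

q=0: [∞, ∞, 0]
q=1: [19, 15, 14]
q=2: [33, 29, 9]
q=3: [28, 24, 23]
Optimal cycle mean attained by: cycle 1->2->1, total (-6) + 15, length 2.
Answer: λ = 9/2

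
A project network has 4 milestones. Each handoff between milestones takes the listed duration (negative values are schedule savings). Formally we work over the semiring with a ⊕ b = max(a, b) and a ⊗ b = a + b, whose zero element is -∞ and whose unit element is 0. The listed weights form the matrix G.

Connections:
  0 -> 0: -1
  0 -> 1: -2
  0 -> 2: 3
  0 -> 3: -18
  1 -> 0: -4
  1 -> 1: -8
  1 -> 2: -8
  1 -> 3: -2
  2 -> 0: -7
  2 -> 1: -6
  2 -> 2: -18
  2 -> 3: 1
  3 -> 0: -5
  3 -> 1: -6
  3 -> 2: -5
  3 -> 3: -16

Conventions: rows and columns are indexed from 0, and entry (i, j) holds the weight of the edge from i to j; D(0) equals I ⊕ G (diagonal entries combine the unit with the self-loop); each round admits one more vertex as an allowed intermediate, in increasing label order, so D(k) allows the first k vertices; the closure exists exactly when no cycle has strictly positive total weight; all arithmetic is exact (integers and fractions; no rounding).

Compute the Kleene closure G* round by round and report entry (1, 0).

D(0):
  [0, -2, 3, -18]
  [-4, 0, -8, -2]
  [-7, -6, 0, 1]
  [-5, -6, -5, 0]
D(1):
  [0, -2, 3, -18]
  [-4, 0, -1, -2]
  [-7, -6, 0, 1]
  [-5, -6, -2, 0]
D(2):
  [0, -2, 3, -4]
  [-4, 0, -1, -2]
  [-7, -6, 0, 1]
  [-5, -6, -2, 0]
D(3):
  [0, -2, 3, 4]
  [-4, 0, -1, 0]
  [-7, -6, 0, 1]
  [-5, -6, -2, 0]
D(4):
  [0, -2, 3, 4]
  [-4, 0, -1, 0]
  [-4, -5, 0, 1]
  [-5, -6, -2, 0]
Answer: G*[1][0] = -4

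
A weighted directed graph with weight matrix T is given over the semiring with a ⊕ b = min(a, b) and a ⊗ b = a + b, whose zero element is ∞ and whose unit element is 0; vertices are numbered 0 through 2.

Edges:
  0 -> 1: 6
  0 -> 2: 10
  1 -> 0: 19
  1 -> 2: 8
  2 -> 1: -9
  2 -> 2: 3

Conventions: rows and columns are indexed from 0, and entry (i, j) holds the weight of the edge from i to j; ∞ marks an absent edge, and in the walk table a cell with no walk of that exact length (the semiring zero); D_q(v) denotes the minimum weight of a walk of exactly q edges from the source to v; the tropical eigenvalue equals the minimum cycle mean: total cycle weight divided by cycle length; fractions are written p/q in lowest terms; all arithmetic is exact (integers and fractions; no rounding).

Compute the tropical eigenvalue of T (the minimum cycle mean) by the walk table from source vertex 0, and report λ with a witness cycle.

q=0: [0, ∞, ∞]
q=1: [∞, 6, 10]
q=2: [25, 1, 13]
q=3: [20, 4, 9]
Optimal cycle mean attained by: cycle 1->2->1, total 8 + (-9), length 2.
Answer: λ = -1/2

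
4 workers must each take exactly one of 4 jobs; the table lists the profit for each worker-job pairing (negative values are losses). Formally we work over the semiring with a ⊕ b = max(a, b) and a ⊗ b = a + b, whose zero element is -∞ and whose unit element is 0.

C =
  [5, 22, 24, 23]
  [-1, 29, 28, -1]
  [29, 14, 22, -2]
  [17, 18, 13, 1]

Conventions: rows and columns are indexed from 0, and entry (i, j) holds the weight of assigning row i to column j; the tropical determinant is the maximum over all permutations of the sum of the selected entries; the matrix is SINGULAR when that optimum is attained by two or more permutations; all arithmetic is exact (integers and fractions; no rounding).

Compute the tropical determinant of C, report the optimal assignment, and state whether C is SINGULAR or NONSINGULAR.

σ = (0, 1, 2, 3): 5 + 29 + 22 + 1 = 57
σ = (0, 1, 3, 2): 5 + 29 + (-2) + 13 = 45
σ = (0, 2, 1, 3): 5 + 28 + 14 + 1 = 48
σ = (0, 2, 3, 1): 5 + 28 + (-2) + 18 = 49
σ = (0, 3, 1, 2): 5 + (-1) + 14 + 13 = 31
σ = (0, 3, 2, 1): 5 + (-1) + 22 + 18 = 44
σ = (1, 0, 2, 3): 22 + (-1) + 22 + 1 = 44
σ = (1, 0, 3, 2): 22 + (-1) + (-2) + 13 = 32
σ = (1, 2, 0, 3): 22 + 28 + 29 + 1 = 80
σ = (1, 2, 3, 0): 22 + 28 + (-2) + 17 = 65
σ = (1, 3, 0, 2): 22 + (-1) + 29 + 13 = 63
σ = (1, 3, 2, 0): 22 + (-1) + 22 + 17 = 60
σ = (2, 0, 1, 3): 24 + (-1) + 14 + 1 = 38
σ = (2, 0, 3, 1): 24 + (-1) + (-2) + 18 = 39
σ = (2, 1, 0, 3): 24 + 29 + 29 + 1 = 83
σ = (2, 1, 3, 0): 24 + 29 + (-2) + 17 = 68
σ = (2, 3, 0, 1): 24 + (-1) + 29 + 18 = 70
σ = (2, 3, 1, 0): 24 + (-1) + 14 + 17 = 54
σ = (3, 0, 1, 2): 23 + (-1) + 14 + 13 = 49
σ = (3, 0, 2, 1): 23 + (-1) + 22 + 18 = 62
σ = (3, 1, 0, 2): 23 + 29 + 29 + 13 = 94
σ = (3, 1, 2, 0): 23 + 29 + 22 + 17 = 91
σ = (3, 2, 0, 1): 23 + 28 + 29 + 18 = 98
σ = (3, 2, 1, 0): 23 + 28 + 14 + 17 = 82
Optimal value attained by: σ = (3, 2, 0, 1).
Answer: det⊕(C) = 98; verdict: NONSINGULAR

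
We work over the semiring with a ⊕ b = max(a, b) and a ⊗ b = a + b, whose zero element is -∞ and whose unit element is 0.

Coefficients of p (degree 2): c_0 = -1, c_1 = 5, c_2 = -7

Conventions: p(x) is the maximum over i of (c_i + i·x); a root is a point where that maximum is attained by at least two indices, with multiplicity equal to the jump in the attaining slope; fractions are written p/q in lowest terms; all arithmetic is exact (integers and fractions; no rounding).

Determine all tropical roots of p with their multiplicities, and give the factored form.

hull edge (i=0, c=-1) to (i=1, c=5): slope 6, span 1
hull edge (i=1, c=5) to (i=2, c=-7): slope -12, span 1
Factored form: p(x) = -7 ⊗ (x ⊕ (-6)) ⊗ (x ⊕ 12)
Answer: roots = -6 (mult 1), 12 (mult 1)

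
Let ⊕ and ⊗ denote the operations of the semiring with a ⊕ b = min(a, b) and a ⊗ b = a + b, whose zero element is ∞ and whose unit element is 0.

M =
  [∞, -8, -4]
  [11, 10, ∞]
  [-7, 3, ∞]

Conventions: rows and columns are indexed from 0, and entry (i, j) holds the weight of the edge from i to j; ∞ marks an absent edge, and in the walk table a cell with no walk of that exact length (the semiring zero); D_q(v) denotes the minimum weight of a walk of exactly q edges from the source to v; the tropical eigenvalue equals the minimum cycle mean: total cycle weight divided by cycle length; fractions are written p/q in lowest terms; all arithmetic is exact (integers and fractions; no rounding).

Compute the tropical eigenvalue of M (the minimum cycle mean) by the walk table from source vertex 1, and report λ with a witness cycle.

q=0: [∞, 0, ∞]
q=1: [11, 10, ∞]
q=2: [21, 3, 7]
q=3: [0, 10, 17]
Optimal cycle mean attained by: cycle 0->2->0, total (-4) + (-7), length 2.
Answer: λ = -11/2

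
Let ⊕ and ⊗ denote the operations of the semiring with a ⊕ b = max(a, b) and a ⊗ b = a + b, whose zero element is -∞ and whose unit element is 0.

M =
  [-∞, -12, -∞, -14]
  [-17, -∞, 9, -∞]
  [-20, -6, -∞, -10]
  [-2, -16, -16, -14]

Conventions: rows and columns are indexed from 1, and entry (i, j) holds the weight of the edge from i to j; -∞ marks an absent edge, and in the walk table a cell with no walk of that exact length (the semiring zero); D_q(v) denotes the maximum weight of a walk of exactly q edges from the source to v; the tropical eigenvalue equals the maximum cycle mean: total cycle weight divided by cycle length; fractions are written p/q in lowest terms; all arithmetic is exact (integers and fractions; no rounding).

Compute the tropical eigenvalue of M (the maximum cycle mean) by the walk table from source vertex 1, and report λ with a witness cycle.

q=0: [0, -∞, -∞, -∞]
q=1: [-∞, -12, -∞, -14]
q=2: [-16, -30, -3, -28]
q=3: [-23, -9, -21, -13]
q=4: [-15, -27, 0, -27]
Optimal cycle mean attained by: cycle 2->3->2, total 9 + (-6), length 2.
Answer: λ = 3/2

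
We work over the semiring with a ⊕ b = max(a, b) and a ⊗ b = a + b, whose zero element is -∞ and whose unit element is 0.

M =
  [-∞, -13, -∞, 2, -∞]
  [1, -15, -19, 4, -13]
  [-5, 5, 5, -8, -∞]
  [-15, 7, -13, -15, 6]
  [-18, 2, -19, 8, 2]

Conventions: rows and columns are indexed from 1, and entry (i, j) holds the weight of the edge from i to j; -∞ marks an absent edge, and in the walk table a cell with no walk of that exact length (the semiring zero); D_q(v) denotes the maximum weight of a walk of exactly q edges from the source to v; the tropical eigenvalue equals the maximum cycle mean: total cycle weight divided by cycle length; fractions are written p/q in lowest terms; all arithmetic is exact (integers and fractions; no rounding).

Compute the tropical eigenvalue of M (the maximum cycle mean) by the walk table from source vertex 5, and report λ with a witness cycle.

q=0: [-∞, -∞, -∞, -∞, 0]
q=1: [-18, 2, -19, 8, 2]
q=2: [3, 15, -5, 10, 14]
q=3: [16, 17, 0, 22, 16]
q=4: [18, 29, 9, 24, 28]
q=5: [30, 31, 14, 36, 30]
Optimal cycle mean attained by: cycle 4->5->4, total 6 + 8, length 2.
Answer: λ = 7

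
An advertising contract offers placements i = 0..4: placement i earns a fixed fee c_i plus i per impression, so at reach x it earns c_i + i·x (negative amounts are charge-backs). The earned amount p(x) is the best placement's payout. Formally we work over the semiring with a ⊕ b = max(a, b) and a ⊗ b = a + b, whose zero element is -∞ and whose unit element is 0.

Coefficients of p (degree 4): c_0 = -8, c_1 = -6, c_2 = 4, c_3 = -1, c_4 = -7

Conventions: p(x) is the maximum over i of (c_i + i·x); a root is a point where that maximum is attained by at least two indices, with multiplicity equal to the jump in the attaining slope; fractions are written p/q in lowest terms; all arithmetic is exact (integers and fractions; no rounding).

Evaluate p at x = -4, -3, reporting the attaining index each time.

p(-4) = max(-8+0·(-4)=-8, -6+1·(-4)=-10, 4+2·(-4)=-4, -1+3·(-4)=-13, -7+4·(-4)=-23) = -4 (attained by i=2)
p(-3) = max(-8+0·(-3)=-8, -6+1·(-3)=-9, 4+2·(-3)=-2, -1+3·(-3)=-10, -7+4·(-3)=-19) = -2 (attained by i=2)
Answer: p(-4) = -4; p(-3) = -2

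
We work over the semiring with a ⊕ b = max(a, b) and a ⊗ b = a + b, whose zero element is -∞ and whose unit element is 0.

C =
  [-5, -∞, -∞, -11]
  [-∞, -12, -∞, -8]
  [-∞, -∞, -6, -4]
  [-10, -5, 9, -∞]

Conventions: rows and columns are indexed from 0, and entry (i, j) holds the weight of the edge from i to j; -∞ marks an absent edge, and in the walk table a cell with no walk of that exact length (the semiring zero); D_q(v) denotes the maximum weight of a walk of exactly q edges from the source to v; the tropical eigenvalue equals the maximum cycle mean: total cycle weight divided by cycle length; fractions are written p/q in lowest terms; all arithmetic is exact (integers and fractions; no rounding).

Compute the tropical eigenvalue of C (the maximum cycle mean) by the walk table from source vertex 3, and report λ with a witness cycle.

q=0: [-∞, -∞, -∞, 0]
q=1: [-10, -5, 9, -∞]
q=2: [-15, -17, 3, 5]
q=3: [-5, 0, 14, -1]
q=4: [-10, -6, 8, 10]
Optimal cycle mean attained by: cycle 2->3->2, total (-4) + 9, length 2.
Answer: λ = 5/2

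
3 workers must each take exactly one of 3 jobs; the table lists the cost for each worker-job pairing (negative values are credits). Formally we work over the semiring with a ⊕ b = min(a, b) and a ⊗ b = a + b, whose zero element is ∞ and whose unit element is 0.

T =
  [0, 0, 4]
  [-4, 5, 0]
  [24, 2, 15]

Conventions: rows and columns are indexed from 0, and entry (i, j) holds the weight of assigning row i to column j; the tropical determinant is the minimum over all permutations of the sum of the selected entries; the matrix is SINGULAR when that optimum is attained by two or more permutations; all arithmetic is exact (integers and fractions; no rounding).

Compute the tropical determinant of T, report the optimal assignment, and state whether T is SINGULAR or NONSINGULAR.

σ = (0, 1, 2): 0 + 5 + 15 = 20
σ = (0, 2, 1): 0 + 0 + 2 = 2
σ = (1, 0, 2): 0 + (-4) + 15 = 11
σ = (1, 2, 0): 0 + 0 + 24 = 24
σ = (2, 0, 1): 4 + (-4) + 2 = 2
σ = (2, 1, 0): 4 + 5 + 24 = 33
Optimal value attained by: σ = (0, 2, 1).
Answer: det⊕(T) = 2; verdict: SINGULAR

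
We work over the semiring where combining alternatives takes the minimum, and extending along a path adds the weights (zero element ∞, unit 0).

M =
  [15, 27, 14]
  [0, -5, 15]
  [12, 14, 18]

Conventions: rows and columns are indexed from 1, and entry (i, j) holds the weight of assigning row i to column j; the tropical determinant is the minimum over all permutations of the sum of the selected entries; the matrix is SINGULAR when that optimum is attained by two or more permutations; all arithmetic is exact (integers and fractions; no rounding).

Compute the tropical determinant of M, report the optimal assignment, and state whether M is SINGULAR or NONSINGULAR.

σ = (1, 2, 3): 15 + (-5) + 18 = 28
σ = (1, 3, 2): 15 + 15 + 14 = 44
σ = (2, 1, 3): 27 + 0 + 18 = 45
σ = (2, 3, 1): 27 + 15 + 12 = 54
σ = (3, 1, 2): 14 + 0 + 14 = 28
σ = (3, 2, 1): 14 + (-5) + 12 = 21
Optimal value attained by: σ = (3, 2, 1).
Answer: det⊕(M) = 21; verdict: NONSINGULAR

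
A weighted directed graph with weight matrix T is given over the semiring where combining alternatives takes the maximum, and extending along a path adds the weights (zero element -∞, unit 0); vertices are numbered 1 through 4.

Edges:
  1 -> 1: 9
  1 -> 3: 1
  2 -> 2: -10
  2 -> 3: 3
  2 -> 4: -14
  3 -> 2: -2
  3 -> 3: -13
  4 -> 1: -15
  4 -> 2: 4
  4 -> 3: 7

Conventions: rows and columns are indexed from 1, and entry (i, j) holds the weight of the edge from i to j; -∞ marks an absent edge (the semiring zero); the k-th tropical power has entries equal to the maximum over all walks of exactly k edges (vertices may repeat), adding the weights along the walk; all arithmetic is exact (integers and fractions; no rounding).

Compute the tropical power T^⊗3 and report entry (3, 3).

T^⊗2:
  [18, -1, 10, -∞]
  [-29, 1, -7, -24]
  [-∞, -12, 1, -16]
  [-6, 5, 7, -10]
T^⊗3:
  [27, 8, 19, -15]
  [-20, -9, 4, -13]
  [-31, -1, -9, -26]
  [3, 5, 8, -9]
Key observation: the optimum is the walk 3->2->2->3, with weight (-2) + (-10) + 3 = -9.
Optimal value attained by: walk 3->2->2->3.
Answer: (T^⊗3)[3][3] = -9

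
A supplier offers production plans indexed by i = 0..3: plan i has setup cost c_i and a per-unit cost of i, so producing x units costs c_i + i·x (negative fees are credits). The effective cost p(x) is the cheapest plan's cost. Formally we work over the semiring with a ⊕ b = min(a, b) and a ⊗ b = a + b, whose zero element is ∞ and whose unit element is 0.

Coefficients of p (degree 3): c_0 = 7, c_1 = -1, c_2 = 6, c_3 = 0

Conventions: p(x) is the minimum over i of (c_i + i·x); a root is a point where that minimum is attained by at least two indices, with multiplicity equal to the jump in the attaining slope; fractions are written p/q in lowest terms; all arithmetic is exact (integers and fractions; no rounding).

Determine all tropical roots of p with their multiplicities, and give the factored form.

hull edge (i=0, c=7) to (i=1, c=-1): slope -8, span 1
hull edge (i=1, c=-1) to (i=3, c=0): slope 1/2, span 2
Factored form: p(x) = 0 ⊗ (x ⊕ (-1/2)) ⊗ (x ⊕ (-1/2)) ⊗ (x ⊕ 8)
Answer: roots = -1/2 (mult 2), 8 (mult 1)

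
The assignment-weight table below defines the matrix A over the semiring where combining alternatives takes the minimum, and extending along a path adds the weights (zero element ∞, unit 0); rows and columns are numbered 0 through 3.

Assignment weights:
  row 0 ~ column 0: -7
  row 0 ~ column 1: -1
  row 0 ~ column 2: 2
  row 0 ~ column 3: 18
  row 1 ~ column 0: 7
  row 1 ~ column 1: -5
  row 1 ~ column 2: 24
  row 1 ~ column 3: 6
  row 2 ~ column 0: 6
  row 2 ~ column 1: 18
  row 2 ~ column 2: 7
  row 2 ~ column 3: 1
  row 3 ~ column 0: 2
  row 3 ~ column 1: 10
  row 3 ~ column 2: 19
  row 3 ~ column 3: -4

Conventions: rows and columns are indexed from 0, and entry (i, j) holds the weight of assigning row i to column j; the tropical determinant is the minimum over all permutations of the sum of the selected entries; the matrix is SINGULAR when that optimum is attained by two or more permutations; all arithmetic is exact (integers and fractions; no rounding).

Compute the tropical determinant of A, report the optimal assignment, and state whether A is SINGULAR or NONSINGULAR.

σ = (0, 1, 2, 3): (-7) + (-5) + 7 + (-4) = -9
σ = (0, 1, 3, 2): (-7) + (-5) + 1 + 19 = 8
σ = (0, 2, 1, 3): (-7) + 24 + 18 + (-4) = 31
σ = (0, 2, 3, 1): (-7) + 24 + 1 + 10 = 28
σ = (0, 3, 1, 2): (-7) + 6 + 18 + 19 = 36
σ = (0, 3, 2, 1): (-7) + 6 + 7 + 10 = 16
σ = (1, 0, 2, 3): (-1) + 7 + 7 + (-4) = 9
σ = (1, 0, 3, 2): (-1) + 7 + 1 + 19 = 26
σ = (1, 2, 0, 3): (-1) + 24 + 6 + (-4) = 25
σ = (1, 2, 3, 0): (-1) + 24 + 1 + 2 = 26
σ = (1, 3, 0, 2): (-1) + 6 + 6 + 19 = 30
σ = (1, 3, 2, 0): (-1) + 6 + 7 + 2 = 14
σ = (2, 0, 1, 3): 2 + 7 + 18 + (-4) = 23
σ = (2, 0, 3, 1): 2 + 7 + 1 + 10 = 20
σ = (2, 1, 0, 3): 2 + (-5) + 6 + (-4) = -1
σ = (2, 1, 3, 0): 2 + (-5) + 1 + 2 = 0
σ = (2, 3, 0, 1): 2 + 6 + 6 + 10 = 24
σ = (2, 3, 1, 0): 2 + 6 + 18 + 2 = 28
σ = (3, 0, 1, 2): 18 + 7 + 18 + 19 = 62
σ = (3, 0, 2, 1): 18 + 7 + 7 + 10 = 42
σ = (3, 1, 0, 2): 18 + (-5) + 6 + 19 = 38
σ = (3, 1, 2, 0): 18 + (-5) + 7 + 2 = 22
σ = (3, 2, 0, 1): 18 + 24 + 6 + 10 = 58
σ = (3, 2, 1, 0): 18 + 24 + 18 + 2 = 62
Optimal value attained by: σ = (0, 1, 2, 3).
Answer: det⊕(A) = -9; verdict: NONSINGULAR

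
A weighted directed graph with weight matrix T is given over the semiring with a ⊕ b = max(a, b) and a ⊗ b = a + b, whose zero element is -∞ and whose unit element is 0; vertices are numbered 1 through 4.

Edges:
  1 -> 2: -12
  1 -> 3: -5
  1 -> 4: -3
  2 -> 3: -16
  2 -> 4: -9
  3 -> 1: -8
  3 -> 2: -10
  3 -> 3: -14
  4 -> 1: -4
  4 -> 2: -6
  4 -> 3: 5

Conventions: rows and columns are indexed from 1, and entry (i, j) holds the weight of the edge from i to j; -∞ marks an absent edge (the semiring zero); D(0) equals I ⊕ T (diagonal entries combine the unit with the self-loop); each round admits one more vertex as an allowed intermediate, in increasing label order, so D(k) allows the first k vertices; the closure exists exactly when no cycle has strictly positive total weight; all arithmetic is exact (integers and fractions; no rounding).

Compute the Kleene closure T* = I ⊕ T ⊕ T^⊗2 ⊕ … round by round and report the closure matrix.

D(0):
  [0, -12, -5, -3]
  [-∞, 0, -16, -9]
  [-8, -10, 0, -∞]
  [-4, -6, 5, 0]
D(1):
  [0, -12, -5, -3]
  [-∞, 0, -16, -9]
  [-8, -10, 0, -11]
  [-4, -6, 5, 0]
D(2):
  [0, -12, -5, -3]
  [-∞, 0, -16, -9]
  [-8, -10, 0, -11]
  [-4, -6, 5, 0]
D(3):
  [0, -12, -5, -3]
  [-24, 0, -16, -9]
  [-8, -10, 0, -11]
  [-3, -5, 5, 0]
D(4):
  [0, -8, 2, -3]
  [-12, 0, -4, -9]
  [-8, -10, 0, -11]
  [-3, -5, 5, 0]
Answer: T* = [[0, -8, 2, -3], [-12, 0, -4, -9], [-8, -10, 0, -11], [-3, -5, 5, 0]]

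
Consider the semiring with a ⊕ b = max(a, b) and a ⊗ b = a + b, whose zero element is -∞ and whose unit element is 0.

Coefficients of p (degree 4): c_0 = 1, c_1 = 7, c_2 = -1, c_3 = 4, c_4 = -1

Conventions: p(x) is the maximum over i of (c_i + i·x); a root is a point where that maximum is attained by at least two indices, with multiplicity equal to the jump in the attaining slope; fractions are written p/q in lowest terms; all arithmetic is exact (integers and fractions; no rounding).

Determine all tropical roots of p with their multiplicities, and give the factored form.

hull edge (i=0, c=1) to (i=1, c=7): slope 6, span 1
hull edge (i=1, c=7) to (i=3, c=4): slope -3/2, span 2
hull edge (i=3, c=4) to (i=4, c=-1): slope -5, span 1
Factored form: p(x) = -1 ⊗ (x ⊕ (-6)) ⊗ (x ⊕ 3/2) ⊗ (x ⊕ 3/2) ⊗ (x ⊕ 5)
Answer: roots = -6 (mult 1), 3/2 (mult 2), 5 (mult 1)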